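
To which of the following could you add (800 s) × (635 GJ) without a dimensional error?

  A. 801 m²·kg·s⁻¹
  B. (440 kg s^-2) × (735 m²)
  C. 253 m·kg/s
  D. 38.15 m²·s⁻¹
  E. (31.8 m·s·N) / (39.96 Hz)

A.

Reference: [s] · [kg·m²·s⁻²] = kg·m²·s⁻¹.
Each option:
  A. kg·m²·s⁻¹  ← same
  B. [kg·s⁻²] · [m²] = kg·m²·s⁻²
  C. kg·m·s⁻¹
  D. m²·s⁻¹
  E. [kg·m²·s⁻¹] / [s⁻¹] = kg·m²
Only A. matches kg·m²·s⁻¹.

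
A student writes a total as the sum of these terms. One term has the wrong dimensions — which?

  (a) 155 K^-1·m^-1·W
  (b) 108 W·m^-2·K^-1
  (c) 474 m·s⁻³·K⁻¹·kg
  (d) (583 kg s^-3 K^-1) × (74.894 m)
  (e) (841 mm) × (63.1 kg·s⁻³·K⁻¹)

In SI base units:
  (a) W·m⁻¹·K⁻¹ = J·s⁻¹·m⁻¹·K⁻¹ = kg·m·s⁻³·K⁻¹
  (b) W·m⁻²·K⁻¹ = J·s⁻¹·m⁻²·K⁻¹ = kg·s⁻³·K⁻¹
  (c) kg·m·s⁻³·K⁻¹
  (d) [kg·s⁻³·K⁻¹] · [m] = kg·m·s⁻³·K⁻¹
  (e) [m] · [kg·s⁻³·K⁻¹] = kg·m·s⁻³·K⁻¹
All reduce to kg·m·s⁻³·K⁻¹ except (b), which is kg·s⁻³·K⁻¹.

(b)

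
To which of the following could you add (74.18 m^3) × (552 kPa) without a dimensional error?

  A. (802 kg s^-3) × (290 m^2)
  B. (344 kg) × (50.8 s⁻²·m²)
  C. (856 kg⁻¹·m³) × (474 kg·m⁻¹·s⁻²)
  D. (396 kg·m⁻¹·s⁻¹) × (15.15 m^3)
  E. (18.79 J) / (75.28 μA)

Reference: [m³] · [kg·m⁻¹·s⁻²] = kg·m²·s⁻².
Each option:
  A. [kg·s⁻³] · [m²] = kg·m²·s⁻³
  B. [kg] · [m²·s⁻²] = kg·m²·s⁻²  ← same
  C. [kg⁻¹·m³] · [kg·m⁻¹·s⁻²] = m²·s⁻²
  D. [kg·m⁻¹·s⁻¹] · [m³] = kg·m²·s⁻¹
  E. [kg·m²·s⁻²] / [A] = kg·m²·s⁻²·A⁻¹
Only B. matches kg·m²·s⁻².

B.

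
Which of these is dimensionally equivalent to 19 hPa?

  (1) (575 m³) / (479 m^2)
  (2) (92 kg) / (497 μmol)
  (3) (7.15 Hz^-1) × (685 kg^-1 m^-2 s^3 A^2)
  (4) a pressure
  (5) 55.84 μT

Reference: Pa = N·m⁻² = kg·m⁻¹·s⁻².
Each option:
  (1) [m³] / [m²] = m
  (2) [kg] / [mol] = kg·mol⁻¹
  (3) [s] · [kg⁻¹·m⁻²·s³·A²] = kg⁻¹·m⁻²·s⁴·A²
  (4) [pressure] = kg·m⁻¹·s⁻²  ← same
  (5) T = Wb·m⁻² = kg·s⁻²·A⁻¹
Only (4) matches kg·m⁻¹·s⁻².

(4)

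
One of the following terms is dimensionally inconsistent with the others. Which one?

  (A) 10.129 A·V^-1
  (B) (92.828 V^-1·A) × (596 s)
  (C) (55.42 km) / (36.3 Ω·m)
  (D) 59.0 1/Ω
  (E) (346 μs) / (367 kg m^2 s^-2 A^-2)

(B)

In SI base units:
  (A) A·V⁻¹ = A·(J·C⁻¹)⁻¹ = kg⁻¹·m⁻²·s³·A²
  (B) [kg⁻¹·m⁻²·s³·A²] · [s] = kg⁻¹·m⁻²·s⁴·A²
  (C) [m] / [kg·m³·s⁻³·A⁻²] = kg⁻¹·m⁻²·s³·A²
  (D) Ω⁻¹ = (V·A⁻¹)⁻¹ = kg⁻¹·m⁻²·s³·A²
  (E) [s] / [kg·m²·s⁻²·A⁻²] = kg⁻¹·m⁻²·s³·A²
All reduce to kg⁻¹·m⁻²·s³·A² except (B), which is kg⁻¹·m⁻²·s⁴·A².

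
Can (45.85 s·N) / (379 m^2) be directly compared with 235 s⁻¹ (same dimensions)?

No

In SI base units:
  (45.85 s·N) / (379 m^2):  [kg·m·s⁻¹] / [m²] = kg·m⁻¹·s⁻¹
  235 s⁻¹:  s⁻¹
kg·m⁻¹·s⁻¹ ≠ s⁻¹, so they cannot be added.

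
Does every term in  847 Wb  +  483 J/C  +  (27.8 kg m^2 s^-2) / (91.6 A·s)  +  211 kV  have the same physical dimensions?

No

In SI base units:
  847 Wb:  Wb = V·s = kg·m²·s⁻²·A⁻¹
  483 J/C:  J·C⁻¹ = N·m·(s·A)⁻¹ = kg·m²·s⁻³·A⁻¹
  (27.8 kg m^2 s^-2) / (91.6 A·s):  [kg·m²·s⁻²] / [s·A] = kg·m²·s⁻³·A⁻¹
  211 kV:  V = J·C⁻¹ = kg·m²·s⁻³·A⁻¹
The terms do not share a single dimension (kg·m²·s⁻²·A⁻¹ vs kg·m²·s⁻³·A⁻¹).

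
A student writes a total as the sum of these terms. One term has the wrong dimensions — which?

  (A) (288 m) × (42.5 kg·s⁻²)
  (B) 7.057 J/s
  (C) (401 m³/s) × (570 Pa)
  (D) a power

Expand each in SI base units:
  (A) [m] · [kg·s⁻²] = kg·m·s⁻²
  (B) J·s⁻¹ = N·m·s⁻¹ = kg·m²·s⁻³
  (C) [m³·s⁻¹] · [kg·m⁻¹·s⁻²] = kg·m²·s⁻³
  (D) [power] = kg·m²·s⁻³
All reduce to kg·m²·s⁻³ except (A), which is kg·m·s⁻².

(A)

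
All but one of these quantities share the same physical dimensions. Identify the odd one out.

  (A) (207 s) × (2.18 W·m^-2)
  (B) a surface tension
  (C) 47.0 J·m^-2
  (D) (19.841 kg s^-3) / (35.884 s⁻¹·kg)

Expand each in SI base units:
  (A) [s] · [kg·s⁻³] = kg·s⁻²
  (B) [surface tension] = kg·s⁻²
  (C) J·m⁻² = N·m·m⁻² = kg·s⁻²
  (D) [kg·s⁻³] / [kg·s⁻¹] = s⁻²
All reduce to kg·s⁻² except (D), which is s⁻².

(D)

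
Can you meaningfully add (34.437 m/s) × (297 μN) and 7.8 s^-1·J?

In SI base units:
  (34.437 m/s) × (297 μN):  [m·s⁻¹] · [kg·m·s⁻²] = kg·m²·s⁻³
  7.8 s^-1·J:  J·s⁻¹ = N·m·s⁻¹ = kg·m²·s⁻³
Both are kg·m²·s⁻³, so they have the same dimensions and can be added.

Yes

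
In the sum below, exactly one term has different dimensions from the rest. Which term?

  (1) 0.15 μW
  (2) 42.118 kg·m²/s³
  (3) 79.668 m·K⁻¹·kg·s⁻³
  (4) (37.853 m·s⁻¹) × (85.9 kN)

(3)

Dimensions:
  (1) W = J·s⁻¹ = kg·m²·s⁻³
  (2) kg·m²·s⁻³
  (3) kg·m·s⁻³·K⁻¹
  (4) [m·s⁻¹] · [kg·m·s⁻²] = kg·m²·s⁻³
All reduce to kg·m²·s⁻³ except (3), which is kg·m·s⁻³·K⁻¹.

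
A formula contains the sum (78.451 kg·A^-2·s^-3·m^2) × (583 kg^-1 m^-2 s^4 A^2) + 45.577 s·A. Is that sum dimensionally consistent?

No

Reduce each to base SI dimensions:
  (78.451 kg·A^-2·s^-3·m^2) × (583 kg^-1 m^-2 s^4 A^2):  [kg·m²·s⁻³·A⁻²] · [kg⁻¹·m⁻²·s⁴·A²] = s
  45.577 s·A:  A·s = s·A
s ≠ s·A, so they cannot be added.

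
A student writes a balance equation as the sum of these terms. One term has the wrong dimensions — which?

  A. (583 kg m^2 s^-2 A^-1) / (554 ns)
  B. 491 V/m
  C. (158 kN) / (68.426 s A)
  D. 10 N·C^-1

A.

Expand each in SI base units:
  A. [kg·m²·s⁻²·A⁻¹] / [s] = kg·m²·s⁻³·A⁻¹
  B. V·m⁻¹ = J·C⁻¹·m⁻¹ = kg·m·s⁻³·A⁻¹
  C. [kg·m·s⁻²] / [s·A] = kg·m·s⁻³·A⁻¹
  D. N·C⁻¹ = kg·m·s⁻²·(s·A)⁻¹ = kg·m·s⁻³·A⁻¹
All reduce to kg·m·s⁻³·A⁻¹ except A., which is kg·m²·s⁻³·A⁻¹.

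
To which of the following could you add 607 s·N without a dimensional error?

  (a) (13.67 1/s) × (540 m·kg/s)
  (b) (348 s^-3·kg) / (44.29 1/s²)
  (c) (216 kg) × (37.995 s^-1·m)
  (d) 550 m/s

(c)

Reference: N·s = kg·m·s⁻²·s = kg·m·s⁻¹.
Each option:
  (a) [s⁻¹] · [kg·m·s⁻¹] = kg·m·s⁻²
  (b) [kg·s⁻³] / [s⁻²] = kg·s⁻¹
  (c) [kg] · [m·s⁻¹] = kg·m·s⁻¹  ← same
  (d) m·s⁻¹
Only (c) matches kg·m·s⁻¹.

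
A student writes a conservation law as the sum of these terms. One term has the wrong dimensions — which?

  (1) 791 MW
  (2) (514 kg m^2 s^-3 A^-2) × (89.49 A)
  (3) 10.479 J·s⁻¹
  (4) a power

Work out the base dimensions of each:
  (1) W = J·s⁻¹ = kg·m²·s⁻³
  (2) [kg·m²·s⁻³·A⁻²] · [A] = kg·m²·s⁻³·A⁻¹
  (3) J·s⁻¹ = N·m·s⁻¹ = kg·m²·s⁻³
  (4) [power] = kg·m²·s⁻³
All reduce to kg·m²·s⁻³ except (2), which is kg·m²·s⁻³·A⁻¹.

(2)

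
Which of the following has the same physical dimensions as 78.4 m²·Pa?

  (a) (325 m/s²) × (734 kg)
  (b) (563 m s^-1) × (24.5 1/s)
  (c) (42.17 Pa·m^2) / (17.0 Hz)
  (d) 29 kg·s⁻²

(a)

Reference: Pa·m² = N·m⁻²·m² = kg·m·s⁻².
Each option:
  (a) [m·s⁻²] · [kg] = kg·m·s⁻²  ← same
  (b) [m·s⁻¹] · [s⁻¹] = m·s⁻²
  (c) [kg·m·s⁻²] / [s⁻¹] = kg·m·s⁻¹
  (d) kg·s⁻²
Only (a) matches kg·m·s⁻².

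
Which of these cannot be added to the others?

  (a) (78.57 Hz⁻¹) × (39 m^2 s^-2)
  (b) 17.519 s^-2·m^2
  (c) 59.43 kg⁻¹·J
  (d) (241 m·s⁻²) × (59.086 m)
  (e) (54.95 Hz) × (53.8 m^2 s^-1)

(a)

Reduce each to base SI dimensions:
  (a) [s] · [m²·s⁻²] = m²·s⁻¹
  (b) m²·s⁻²
  (c) J·kg⁻¹ = N·m·kg⁻¹ = m²·s⁻²
  (d) [m·s⁻²] · [m] = m²·s⁻²
  (e) [s⁻¹] · [m²·s⁻¹] = m²·s⁻²
All reduce to m²·s⁻² except (a), which is m²·s⁻¹.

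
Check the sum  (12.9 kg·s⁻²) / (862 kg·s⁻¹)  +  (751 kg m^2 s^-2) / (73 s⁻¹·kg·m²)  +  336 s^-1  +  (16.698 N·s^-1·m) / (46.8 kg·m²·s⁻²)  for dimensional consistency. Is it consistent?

Work out the base dimensions of each:
  (12.9 kg·s⁻²) / (862 kg·s⁻¹):  [kg·s⁻²] / [kg·s⁻¹] = s⁻¹
  (751 kg m^2 s^-2) / (73 s⁻¹·kg·m²):  [kg·m²·s⁻²] / [kg·m²·s⁻¹] = s⁻¹
  336 s^-1:  s⁻¹
  (16.698 N·s^-1·m) / (46.8 kg·m²·s⁻²):  [kg·m²·s⁻³] / [kg·m²·s⁻²] = s⁻¹
Every term reduces to s⁻¹.

Yes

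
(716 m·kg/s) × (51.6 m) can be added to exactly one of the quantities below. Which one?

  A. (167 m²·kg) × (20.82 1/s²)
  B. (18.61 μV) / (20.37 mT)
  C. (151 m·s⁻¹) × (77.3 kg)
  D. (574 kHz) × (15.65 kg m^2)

Reference: [kg·m·s⁻¹] · [m] = kg·m²·s⁻¹.
Each option:
  A. [kg·m²] · [s⁻²] = kg·m²·s⁻²
  B. [kg·m²·s⁻³·A⁻¹] / [kg·s⁻²·A⁻¹] = m²·s⁻¹
  C. [m·s⁻¹] · [kg] = kg·m·s⁻¹
  D. [s⁻¹] · [kg·m²] = kg·m²·s⁻¹  ← same
Only D. matches kg·m²·s⁻¹.

D.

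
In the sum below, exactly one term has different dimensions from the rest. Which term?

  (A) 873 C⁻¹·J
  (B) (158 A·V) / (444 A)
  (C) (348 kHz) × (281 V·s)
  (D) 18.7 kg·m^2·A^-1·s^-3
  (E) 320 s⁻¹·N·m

Reduce each to base SI dimensions:
  (A) J·C⁻¹ = N·m·(s·A)⁻¹ = kg·m²·s⁻³·A⁻¹
  (B) [kg·m²·s⁻³] / [A] = kg·m²·s⁻³·A⁻¹
  (C) [s⁻¹] · [kg·m²·s⁻²·A⁻¹] = kg·m²·s⁻³·A⁻¹
  (D) kg·m²·s⁻³·A⁻¹
  (E) N·m·s⁻¹ = kg·m·s⁻²·m·s⁻¹ = kg·m²·s⁻³
All reduce to kg·m²·s⁻³·A⁻¹ except (E), which is kg·m²·s⁻³.

(E)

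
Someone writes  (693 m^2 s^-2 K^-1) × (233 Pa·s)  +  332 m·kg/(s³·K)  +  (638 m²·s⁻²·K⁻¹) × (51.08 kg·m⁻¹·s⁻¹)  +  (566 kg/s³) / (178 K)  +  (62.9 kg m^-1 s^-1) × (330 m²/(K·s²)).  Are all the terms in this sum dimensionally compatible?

No

Reduce each to base SI dimensions:
  (693 m^2 s^-2 K^-1) × (233 Pa·s):  [m²·s⁻²·K⁻¹] · [kg·m⁻¹·s⁻¹] = kg·m·s⁻³·K⁻¹
  332 m·kg/(s³·K):  kg·m·s⁻³·K⁻¹
  (638 m²·s⁻²·K⁻¹) × (51.08 kg·m⁻¹·s⁻¹):  [m²·s⁻²·K⁻¹] · [kg·m⁻¹·s⁻¹] = kg·m·s⁻³·K⁻¹
  (566 kg/s³) / (178 K):  [kg·s⁻³] / [K] = kg·s⁻³·K⁻¹
  (62.9 kg m^-1 s^-1) × (330 m²/(K·s²)):  [kg·m⁻¹·s⁻¹] · [m²·s⁻²·K⁻¹] = kg·m·s⁻³·K⁻¹
The terms do not share a single dimension (kg·m·s⁻³·K⁻¹ vs kg·s⁻³·K⁻¹).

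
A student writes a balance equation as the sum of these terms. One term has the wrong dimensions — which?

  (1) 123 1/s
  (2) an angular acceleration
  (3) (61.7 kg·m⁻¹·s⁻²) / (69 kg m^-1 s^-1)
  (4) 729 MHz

(2)

Work out the base dimensions of each:
  (1) s⁻¹
  (2) [angular acceleration] = s⁻²
  (3) [kg·m⁻¹·s⁻²] / [kg·m⁻¹·s⁻¹] = s⁻¹
  (4) Hz = s⁻¹
All reduce to s⁻¹ except (2), which is s⁻².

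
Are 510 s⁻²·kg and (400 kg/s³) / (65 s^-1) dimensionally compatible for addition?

Work out the base dimensions of each:
  510 s⁻²·kg:  kg·s⁻²
  (400 kg/s³) / (65 s^-1):  [kg·s⁻³] / [s⁻¹] = kg·s⁻²
Both are kg·s⁻², so they have the same dimensions and can be added.

Yes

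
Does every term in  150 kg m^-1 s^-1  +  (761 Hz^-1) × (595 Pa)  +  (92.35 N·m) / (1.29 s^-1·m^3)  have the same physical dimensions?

Yes

In SI base units:
  150 kg m^-1 s^-1:  kg·m⁻¹·s⁻¹
  (761 Hz^-1) × (595 Pa):  [s] · [kg·m⁻¹·s⁻²] = kg·m⁻¹·s⁻¹
  (92.35 N·m) / (1.29 s^-1·m^3):  [kg·m²·s⁻²] / [m³·s⁻¹] = kg·m⁻¹·s⁻¹
Every term reduces to kg·m⁻¹·s⁻¹.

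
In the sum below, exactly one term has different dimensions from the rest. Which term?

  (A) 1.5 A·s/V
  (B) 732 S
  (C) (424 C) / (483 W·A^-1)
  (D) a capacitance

(B)

In SI base units:
  (A) A·s·V⁻¹ = A·s·(J·C⁻¹)⁻¹ = kg⁻¹·m⁻²·s⁴·A²
  (B) S = Ω⁻¹ = kg⁻¹·m⁻²·s³·A²
  (C) [s·A] / [kg·m²·s⁻³·A⁻¹] = kg⁻¹·m⁻²·s⁴·A²
  (D) [capacitance] = kg⁻¹·m⁻²·s⁴·A²
All reduce to kg⁻¹·m⁻²·s⁴·A² except (B), which is kg⁻¹·m⁻²·s³·A².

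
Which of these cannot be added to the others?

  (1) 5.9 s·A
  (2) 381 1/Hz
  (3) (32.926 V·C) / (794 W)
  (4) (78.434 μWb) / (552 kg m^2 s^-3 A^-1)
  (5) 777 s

(1)

Reduce each to base SI dimensions:
  (1) A·s = s·A
  (2) Hz⁻¹ = (s⁻¹)⁻¹ = s
  (3) [kg·m²·s⁻²] / [kg·m²·s⁻³] = s
  (4) [kg·m²·s⁻²·A⁻¹] / [kg·m²·s⁻³·A⁻¹] = s
  (5) s
All reduce to s except (1), which is s·A.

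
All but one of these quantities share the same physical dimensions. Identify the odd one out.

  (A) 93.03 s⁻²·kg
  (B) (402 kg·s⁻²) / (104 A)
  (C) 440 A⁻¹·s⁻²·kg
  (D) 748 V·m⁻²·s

(A)

Expand each in SI base units:
  (A) kg·s⁻²
  (B) [kg·s⁻²] / [A] = kg·s⁻²·A⁻¹
  (C) kg·s⁻²·A⁻¹
  (D) V·s·m⁻² = J·C⁻¹·s·m⁻² = kg·s⁻²·A⁻¹
All reduce to kg·s⁻²·A⁻¹ except (A), which is kg·s⁻².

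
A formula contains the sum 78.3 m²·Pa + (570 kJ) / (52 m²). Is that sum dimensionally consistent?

No

Dimensions:
  78.3 m²·Pa:  Pa·m² = N·m⁻²·m² = kg·m·s⁻²
  (570 kJ) / (52 m²):  [kg·m²·s⁻²] / [m²] = kg·s⁻²
kg·m·s⁻² ≠ kg·s⁻², so they cannot be added.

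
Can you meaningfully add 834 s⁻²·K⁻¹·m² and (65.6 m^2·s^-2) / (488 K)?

Expand each in SI base units:
  834 s⁻²·K⁻¹·m²:  m²·s⁻²·K⁻¹
  (65.6 m^2·s^-2) / (488 K):  [m²·s⁻²] / [K] = m²·s⁻²·K⁻¹
Both are m²·s⁻²·K⁻¹, so they have the same dimensions and can be added.

Yes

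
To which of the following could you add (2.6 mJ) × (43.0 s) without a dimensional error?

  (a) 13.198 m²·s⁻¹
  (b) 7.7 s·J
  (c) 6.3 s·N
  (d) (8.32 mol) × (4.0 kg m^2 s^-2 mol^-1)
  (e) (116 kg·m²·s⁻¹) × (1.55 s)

Reference: [kg·m²·s⁻²] · [s] = kg·m²·s⁻¹.
Each option:
  (a) m²·s⁻¹
  (b) J·s = N·m·s = kg·m²·s⁻¹  ← same
  (c) N·s = kg·m·s⁻²·s = kg·m·s⁻¹
  (d) [mol] · [kg·m²·s⁻²·mol⁻¹] = kg·m²·s⁻²
  (e) [kg·m²·s⁻¹] · [s] = kg·m²
Only (b) matches kg·m²·s⁻¹.

(b)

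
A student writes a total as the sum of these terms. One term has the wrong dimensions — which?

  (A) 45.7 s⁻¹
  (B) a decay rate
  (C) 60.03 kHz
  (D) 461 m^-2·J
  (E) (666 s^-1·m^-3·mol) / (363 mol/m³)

In SI base units:
  (A) s⁻¹
  (B) [decay rate] = s⁻¹
  (C) Hz = s⁻¹
  (D) J·m⁻² = N·m·m⁻² = kg·s⁻²
  (E) [m⁻³·s⁻¹·mol] / [m⁻³·mol] = s⁻¹
All reduce to s⁻¹ except (D), which is kg·s⁻².

(D)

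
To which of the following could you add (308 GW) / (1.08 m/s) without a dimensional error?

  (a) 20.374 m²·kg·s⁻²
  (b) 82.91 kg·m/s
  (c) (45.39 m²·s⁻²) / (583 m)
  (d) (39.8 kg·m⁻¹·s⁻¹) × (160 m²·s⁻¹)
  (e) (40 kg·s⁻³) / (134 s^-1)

(d)

Reference: [kg·m²·s⁻³] / [m·s⁻¹] = kg·m·s⁻².
Each option:
  (a) kg·m²·s⁻²
  (b) kg·m·s⁻¹
  (c) [m²·s⁻²] / [m] = m·s⁻²
  (d) [kg·m⁻¹·s⁻¹] · [m²·s⁻¹] = kg·m·s⁻²  ← same
  (e) [kg·s⁻³] / [s⁻¹] = kg·s⁻²
Only (d) matches kg·m·s⁻².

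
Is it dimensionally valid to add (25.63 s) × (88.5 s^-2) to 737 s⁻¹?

Yes

Dimensions:
  (25.63 s) × (88.5 s^-2):  [s] · [s⁻²] = s⁻¹
  737 s⁻¹:  s⁻¹
Both are s⁻¹, so they have the same dimensions and can be added.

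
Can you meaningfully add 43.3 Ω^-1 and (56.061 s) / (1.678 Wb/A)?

Work out the base dimensions of each:
  43.3 Ω^-1:  Ω⁻¹ = (V·A⁻¹)⁻¹ = kg⁻¹·m⁻²·s³·A²
  (56.061 s) / (1.678 Wb/A):  [s] / [kg·m²·s⁻²·A⁻²] = kg⁻¹·m⁻²·s³·A²
Both are kg⁻¹·m⁻²·s³·A², so they have the same dimensions and can be added.

Yes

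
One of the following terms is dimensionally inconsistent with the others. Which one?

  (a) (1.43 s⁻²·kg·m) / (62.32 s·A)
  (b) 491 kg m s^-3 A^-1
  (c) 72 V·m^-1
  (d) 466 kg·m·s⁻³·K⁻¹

(d)

Dimensions:
  (a) [kg·m·s⁻²] / [s·A] = kg·m·s⁻³·A⁻¹
  (b) kg·m·s⁻³·A⁻¹
  (c) V·m⁻¹ = J·C⁻¹·m⁻¹ = kg·m·s⁻³·A⁻¹
  (d) kg·m·s⁻³·K⁻¹
All reduce to kg·m·s⁻³·A⁻¹ except (d), which is kg·m·s⁻³·K⁻¹.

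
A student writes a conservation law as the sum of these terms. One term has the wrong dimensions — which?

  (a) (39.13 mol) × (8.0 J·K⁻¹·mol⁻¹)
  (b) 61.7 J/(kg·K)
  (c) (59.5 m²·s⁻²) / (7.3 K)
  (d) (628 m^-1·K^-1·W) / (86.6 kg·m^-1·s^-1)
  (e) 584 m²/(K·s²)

(a)

Expand each in SI base units:
  (a) [mol] · [kg·m²·s⁻²·K⁻¹·mol⁻¹] = kg·m²·s⁻²·K⁻¹
  (b) J·kg⁻¹·K⁻¹ = N·m·kg⁻¹·K⁻¹ = m²·s⁻²·K⁻¹
  (c) [m²·s⁻²] / [K] = m²·s⁻²·K⁻¹
  (d) [kg·m·s⁻³·K⁻¹] / [kg·m⁻¹·s⁻¹] = m²·s⁻²·K⁻¹
  (e) m²·s⁻²·K⁻¹
All reduce to m²·s⁻²·K⁻¹ except (a), which is kg·m²·s⁻²·K⁻¹.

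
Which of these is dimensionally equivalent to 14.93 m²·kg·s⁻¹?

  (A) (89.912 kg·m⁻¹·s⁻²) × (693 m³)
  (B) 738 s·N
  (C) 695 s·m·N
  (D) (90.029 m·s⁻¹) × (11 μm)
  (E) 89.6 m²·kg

(C)

Reference: kg·m²·s⁻¹.
Each option:
  (A) [kg·m⁻¹·s⁻²] · [m³] = kg·m²·s⁻²
  (B) N·s = kg·m·s⁻²·s = kg·m·s⁻¹
  (C) N·m·s = kg·m·s⁻²·m·s = kg·m²·s⁻¹  ← same
  (D) [m·s⁻¹] · [m] = m²·s⁻¹
  (E) kg·m²
Only (C) matches kg·m²·s⁻¹.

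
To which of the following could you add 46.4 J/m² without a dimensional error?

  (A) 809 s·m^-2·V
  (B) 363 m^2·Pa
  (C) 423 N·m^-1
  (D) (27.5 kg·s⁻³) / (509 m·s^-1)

Reference: J·m⁻² = N·m·m⁻² = kg·s⁻².
Each option:
  (A) V·s·m⁻² = J·C⁻¹·s·m⁻² = kg·s⁻²·A⁻¹
  (B) Pa·m² = N·m⁻²·m² = kg·m·s⁻²
  (C) N·m⁻¹ = kg·m·s⁻²·m⁻¹ = kg·s⁻²  ← same
  (D) [kg·s⁻³] / [m·s⁻¹] = kg·m⁻¹·s⁻²
Only (C) matches kg·s⁻².

(C)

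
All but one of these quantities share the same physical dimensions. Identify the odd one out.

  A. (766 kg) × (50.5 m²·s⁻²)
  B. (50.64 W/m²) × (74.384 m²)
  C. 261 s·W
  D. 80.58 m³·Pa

Reduce each to base SI dimensions:
  A. [kg] · [m²·s⁻²] = kg·m²·s⁻²
  B. [kg·s⁻³] · [m²] = kg·m²·s⁻³
  C. W·s = J·s⁻¹·s = kg·m²·s⁻²
  D. Pa·m³ = N·m⁻²·m³ = kg·m²·s⁻²
All reduce to kg·m²·s⁻² except B., which is kg·m²·s⁻³.

B.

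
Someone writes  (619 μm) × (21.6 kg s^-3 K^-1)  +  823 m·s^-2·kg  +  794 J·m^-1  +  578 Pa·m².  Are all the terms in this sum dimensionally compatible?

Reduce each to base SI dimensions:
  (619 μm) × (21.6 kg s^-3 K^-1):  [m] · [kg·s⁻³·K⁻¹] = kg·m·s⁻³·K⁻¹
  823 m·s^-2·kg:  kg·m·s⁻²
  794 J·m^-1:  J·m⁻¹ = N·m·m⁻¹ = kg·m·s⁻²
  578 Pa·m²:  Pa·m² = N·m⁻²·m² = kg·m·s⁻²
The terms do not share a single dimension (kg·m·s⁻² vs kg·m·s⁻³·K⁻¹).

No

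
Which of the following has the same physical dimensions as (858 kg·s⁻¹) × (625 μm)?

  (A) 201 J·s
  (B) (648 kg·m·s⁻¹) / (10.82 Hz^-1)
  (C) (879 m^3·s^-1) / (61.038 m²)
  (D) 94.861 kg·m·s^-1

(D)

Reference: [kg·s⁻¹] · [m] = kg·m·s⁻¹.
Each option:
  (A) J·s = N·m·s = kg·m²·s⁻¹
  (B) [kg·m·s⁻¹] / [s] = kg·m·s⁻²
  (C) [m³·s⁻¹] / [m²] = m·s⁻¹
  (D) kg·m·s⁻¹  ← same
Only (D) matches kg·m·s⁻¹.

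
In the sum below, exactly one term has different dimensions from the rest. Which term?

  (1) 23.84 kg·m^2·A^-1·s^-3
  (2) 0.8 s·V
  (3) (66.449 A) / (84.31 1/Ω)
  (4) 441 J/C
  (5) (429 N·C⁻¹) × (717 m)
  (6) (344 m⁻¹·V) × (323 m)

(2)

Reduce each to base SI dimensions:
  (1) kg·m²·s⁻³·A⁻¹
  (2) V·s = J·C⁻¹·s = kg·m²·s⁻²·A⁻¹
  (3) [A] / [kg⁻¹·m⁻²·s³·A²] = kg·m²·s⁻³·A⁻¹
  (4) J·C⁻¹ = N·m·(s·A)⁻¹ = kg·m²·s⁻³·A⁻¹
  (5) [kg·m·s⁻³·A⁻¹] · [m] = kg·m²·s⁻³·A⁻¹
  (6) [kg·m·s⁻³·A⁻¹] · [m] = kg·m²·s⁻³·A⁻¹
All reduce to kg·m²·s⁻³·A⁻¹ except (2), which is kg·m²·s⁻²·A⁻¹.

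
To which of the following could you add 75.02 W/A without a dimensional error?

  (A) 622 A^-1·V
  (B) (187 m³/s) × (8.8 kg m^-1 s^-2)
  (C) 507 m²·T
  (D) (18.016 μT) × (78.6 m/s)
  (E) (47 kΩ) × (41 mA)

(E)

Reference: W·A⁻¹ = J·s⁻¹·A⁻¹ = kg·m²·s⁻³·A⁻¹.
Each option:
  (A) V·A⁻¹ = J·C⁻¹·A⁻¹ = kg·m²·s⁻³·A⁻²
  (B) [m³·s⁻¹] · [kg·m⁻¹·s⁻²] = kg·m²·s⁻³
  (C) T·m² = Wb·m⁻²·m² = kg·m²·s⁻²·A⁻¹
  (D) [kg·s⁻²·A⁻¹] · [m·s⁻¹] = kg·m·s⁻³·A⁻¹
  (E) [kg·m²·s⁻³·A⁻²] · [A] = kg·m²·s⁻³·A⁻¹  ← same
Only (E) matches kg·m²·s⁻³·A⁻¹.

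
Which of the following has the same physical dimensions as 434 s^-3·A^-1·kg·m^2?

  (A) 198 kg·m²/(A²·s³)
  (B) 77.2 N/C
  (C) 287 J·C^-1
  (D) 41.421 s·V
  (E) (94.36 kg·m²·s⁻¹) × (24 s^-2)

Reference: kg·m²·s⁻³·A⁻¹.
Each option:
  (A) kg·m²·s⁻³·A⁻²
  (B) N·C⁻¹ = kg·m·s⁻²·(s·A)⁻¹ = kg·m·s⁻³·A⁻¹
  (C) J·C⁻¹ = N·m·(s·A)⁻¹ = kg·m²·s⁻³·A⁻¹  ← same
  (D) V·s = J·C⁻¹·s = kg·m²·s⁻²·A⁻¹
  (E) [kg·m²·s⁻¹] · [s⁻²] = kg·m²·s⁻³
Only (C) matches kg·m²·s⁻³·A⁻¹.

(C)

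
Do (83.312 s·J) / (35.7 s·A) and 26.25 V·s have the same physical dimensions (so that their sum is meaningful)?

Yes

Dimensions:
  (83.312 s·J) / (35.7 s·A):  [kg·m²·s⁻¹] / [s·A] = kg·m²·s⁻²·A⁻¹
  26.25 V·s:  V·s = J·C⁻¹·s = kg·m²·s⁻²·A⁻¹
Both are kg·m²·s⁻²·A⁻¹, so they have the same dimensions and can be added.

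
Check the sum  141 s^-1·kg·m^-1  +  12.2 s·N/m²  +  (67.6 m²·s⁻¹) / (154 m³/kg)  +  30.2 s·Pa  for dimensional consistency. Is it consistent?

Yes

In SI base units:
  141 s^-1·kg·m^-1:  kg·m⁻¹·s⁻¹
  12.2 s·N/m²:  N·s·m⁻² = kg·m·s⁻²·s·m⁻² = kg·m⁻¹·s⁻¹
  (67.6 m²·s⁻¹) / (154 m³/kg):  [m²·s⁻¹] / [kg⁻¹·m³] = kg·m⁻¹·s⁻¹
  30.2 s·Pa:  Pa·s = N·m⁻²·s = kg·m⁻¹·s⁻¹
Every term reduces to kg·m⁻¹·s⁻¹.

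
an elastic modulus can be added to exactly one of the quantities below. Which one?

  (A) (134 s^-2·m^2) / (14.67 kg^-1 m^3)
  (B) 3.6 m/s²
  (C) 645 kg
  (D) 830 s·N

Reference: [elastic modulus] = kg·m⁻¹·s⁻².
Each option:
  (A) [m²·s⁻²] / [kg⁻¹·m³] = kg·m⁻¹·s⁻²  ← same
  (B) m·s⁻²
  (C) kg
  (D) N·s = kg·m·s⁻²·s = kg·m·s⁻¹
Only (A) matches kg·m⁻¹·s⁻².

(A)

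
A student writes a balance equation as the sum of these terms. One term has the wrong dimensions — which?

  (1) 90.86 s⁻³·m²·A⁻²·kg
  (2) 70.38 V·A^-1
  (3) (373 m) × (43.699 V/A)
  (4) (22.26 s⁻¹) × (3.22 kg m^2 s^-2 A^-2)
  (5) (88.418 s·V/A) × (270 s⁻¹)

Work out the base dimensions of each:
  (1) kg·m²·s⁻³·A⁻²
  (2) V·A⁻¹ = J·C⁻¹·A⁻¹ = kg·m²·s⁻³·A⁻²
  (3) [m] · [kg·m²·s⁻³·A⁻²] = kg·m³·s⁻³·A⁻²
  (4) [s⁻¹] · [kg·m²·s⁻²·A⁻²] = kg·m²·s⁻³·A⁻²
  (5) [kg·m²·s⁻²·A⁻²] · [s⁻¹] = kg·m²·s⁻³·A⁻²
All reduce to kg·m²·s⁻³·A⁻² except (3), which is kg·m³·s⁻³·A⁻².

(3)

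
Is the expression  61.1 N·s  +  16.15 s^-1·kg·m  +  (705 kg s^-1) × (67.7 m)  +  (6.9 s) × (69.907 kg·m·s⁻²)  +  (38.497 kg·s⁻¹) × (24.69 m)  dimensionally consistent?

Yes

Reduce each to base SI dimensions:
  61.1 N·s:  N·s = kg·m·s⁻²·s = kg·m·s⁻¹
  16.15 s^-1·kg·m:  kg·m·s⁻¹
  (705 kg s^-1) × (67.7 m):  [kg·s⁻¹] · [m] = kg·m·s⁻¹
  (6.9 s) × (69.907 kg·m·s⁻²):  [s] · [kg·m·s⁻²] = kg·m·s⁻¹
  (38.497 kg·s⁻¹) × (24.69 m):  [kg·s⁻¹] · [m] = kg·m·s⁻¹
Every term reduces to kg·m·s⁻¹.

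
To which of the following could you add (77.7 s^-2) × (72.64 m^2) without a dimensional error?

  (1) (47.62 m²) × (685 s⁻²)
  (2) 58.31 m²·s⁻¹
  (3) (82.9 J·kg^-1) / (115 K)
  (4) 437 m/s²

(1)

Reference: [s⁻²] · [m²] = m²·s⁻².
Each option:
  (1) [m²] · [s⁻²] = m²·s⁻²  ← same
  (2) m²·s⁻¹
  (3) [m²·s⁻²] / [K] = m²·s⁻²·K⁻¹
  (4) m·s⁻²
Only (1) matches m²·s⁻².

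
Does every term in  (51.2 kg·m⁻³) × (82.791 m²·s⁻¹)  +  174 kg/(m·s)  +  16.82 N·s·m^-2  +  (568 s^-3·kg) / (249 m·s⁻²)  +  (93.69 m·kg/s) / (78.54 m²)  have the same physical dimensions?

Yes

Reduce each to base SI dimensions:
  (51.2 kg·m⁻³) × (82.791 m²·s⁻¹):  [kg·m⁻³] · [m²·s⁻¹] = kg·m⁻¹·s⁻¹
  174 kg/(m·s):  kg·m⁻¹·s⁻¹
  16.82 N·s·m^-2:  N·s·m⁻² = kg·m·s⁻²·s·m⁻² = kg·m⁻¹·s⁻¹
  (568 s^-3·kg) / (249 m·s⁻²):  [kg·s⁻³] / [m·s⁻²] = kg·m⁻¹·s⁻¹
  (93.69 m·kg/s) / (78.54 m²):  [kg·m·s⁻¹] / [m²] = kg·m⁻¹·s⁻¹
Every term reduces to kg·m⁻¹·s⁻¹.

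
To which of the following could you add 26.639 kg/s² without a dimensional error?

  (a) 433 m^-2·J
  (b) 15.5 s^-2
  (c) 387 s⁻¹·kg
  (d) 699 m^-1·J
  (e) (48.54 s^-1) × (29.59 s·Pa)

Reference: kg·s⁻².
Each option:
  (a) J·m⁻² = N·m·m⁻² = kg·s⁻²  ← same
  (b) s⁻²
  (c) kg·s⁻¹
  (d) J·m⁻¹ = N·m·m⁻¹ = kg·m·s⁻²
  (e) [s⁻¹] · [kg·m⁻¹·s⁻¹] = kg·m⁻¹·s⁻²
Only (a) matches kg·s⁻².

(a)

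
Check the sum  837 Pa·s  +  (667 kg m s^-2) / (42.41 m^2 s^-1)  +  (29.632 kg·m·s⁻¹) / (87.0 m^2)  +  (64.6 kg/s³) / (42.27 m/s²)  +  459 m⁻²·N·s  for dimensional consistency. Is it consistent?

Expand each in SI base units:
  837 Pa·s:  Pa·s = N·m⁻²·s = kg·m⁻¹·s⁻¹
  (667 kg m s^-2) / (42.41 m^2 s^-1):  [kg·m·s⁻²] / [m²·s⁻¹] = kg·m⁻¹·s⁻¹
  (29.632 kg·m·s⁻¹) / (87.0 m^2):  [kg·m·s⁻¹] / [m²] = kg·m⁻¹·s⁻¹
  (64.6 kg/s³) / (42.27 m/s²):  [kg·s⁻³] / [m·s⁻²] = kg·m⁻¹·s⁻¹
  459 m⁻²·N·s:  N·s·m⁻² = kg·m·s⁻²·s·m⁻² = kg·m⁻¹·s⁻¹
Every term reduces to kg·m⁻¹·s⁻¹.

Yes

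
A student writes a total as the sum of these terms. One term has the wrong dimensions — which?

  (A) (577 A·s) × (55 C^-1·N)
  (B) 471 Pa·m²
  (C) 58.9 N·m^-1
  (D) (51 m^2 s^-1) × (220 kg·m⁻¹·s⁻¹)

(C)

In SI base units:
  (A) [s·A] · [kg·m·s⁻³·A⁻¹] = kg·m·s⁻²
  (B) Pa·m² = N·m⁻²·m² = kg·m·s⁻²
  (C) N·m⁻¹ = kg·m·s⁻²·m⁻¹ = kg·s⁻²
  (D) [m²·s⁻¹] · [kg·m⁻¹·s⁻¹] = kg·m·s⁻²
All reduce to kg·m·s⁻² except (C), which is kg·s⁻².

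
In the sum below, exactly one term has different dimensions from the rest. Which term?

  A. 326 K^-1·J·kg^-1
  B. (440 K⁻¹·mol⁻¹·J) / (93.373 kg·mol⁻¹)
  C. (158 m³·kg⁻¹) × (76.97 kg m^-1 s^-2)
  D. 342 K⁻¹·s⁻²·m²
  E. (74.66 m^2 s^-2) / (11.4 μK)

Work out the base dimensions of each:
  A. J·kg⁻¹·K⁻¹ = N·m·kg⁻¹·K⁻¹ = m²·s⁻²·K⁻¹
  B. [kg·m²·s⁻²·K⁻¹·mol⁻¹] / [kg·mol⁻¹] = m²·s⁻²·K⁻¹
  C. [kg⁻¹·m³] · [kg·m⁻¹·s⁻²] = m²·s⁻²
  D. m²·s⁻²·K⁻¹
  E. [m²·s⁻²] / [K] = m²·s⁻²·K⁻¹
All reduce to m²·s⁻²·K⁻¹ except C., which is m²·s⁻².

C.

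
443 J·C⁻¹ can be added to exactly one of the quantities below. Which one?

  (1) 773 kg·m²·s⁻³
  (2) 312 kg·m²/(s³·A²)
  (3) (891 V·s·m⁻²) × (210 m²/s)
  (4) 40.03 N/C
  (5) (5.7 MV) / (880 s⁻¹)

Reference: J·C⁻¹ = N·m·(s·A)⁻¹ = kg·m²·s⁻³·A⁻¹.
Each option:
  (1) kg·m²·s⁻³
  (2) kg·m²·s⁻³·A⁻²
  (3) [kg·s⁻²·A⁻¹] · [m²·s⁻¹] = kg·m²·s⁻³·A⁻¹  ← same
  (4) N·C⁻¹ = kg·m·s⁻²·(s·A)⁻¹ = kg·m·s⁻³·A⁻¹
  (5) [kg·m²·s⁻³·A⁻¹] / [s⁻¹] = kg·m²·s⁻²·A⁻¹
Only (3) matches kg·m²·s⁻³·A⁻¹.

(3)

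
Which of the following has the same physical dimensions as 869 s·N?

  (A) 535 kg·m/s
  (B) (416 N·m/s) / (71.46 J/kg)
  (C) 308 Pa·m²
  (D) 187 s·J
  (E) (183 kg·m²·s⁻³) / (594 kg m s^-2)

Reference: N·s = kg·m·s⁻²·s = kg·m·s⁻¹.
Each option:
  (A) kg·m·s⁻¹  ← same
  (B) [kg·m²·s⁻³] / [m²·s⁻²] = kg·s⁻¹
  (C) Pa·m² = N·m⁻²·m² = kg·m·s⁻²
  (D) J·s = N·m·s = kg·m²·s⁻¹
  (E) [kg·m²·s⁻³] / [kg·m·s⁻²] = m·s⁻¹
Only (A) matches kg·m·s⁻¹.

(A)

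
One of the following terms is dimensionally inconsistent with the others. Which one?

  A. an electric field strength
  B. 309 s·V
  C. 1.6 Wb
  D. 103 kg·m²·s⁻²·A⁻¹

In SI base units:
  A. [electric field strength] = kg·m·s⁻³·A⁻¹
  B. V·s = J·C⁻¹·s = kg·m²·s⁻²·A⁻¹
  C. Wb = V·s = kg·m²·s⁻²·A⁻¹
  D. kg·m²·s⁻²·A⁻¹
All reduce to kg·m²·s⁻²·A⁻¹ except A., which is kg·m·s⁻³·A⁻¹.

A.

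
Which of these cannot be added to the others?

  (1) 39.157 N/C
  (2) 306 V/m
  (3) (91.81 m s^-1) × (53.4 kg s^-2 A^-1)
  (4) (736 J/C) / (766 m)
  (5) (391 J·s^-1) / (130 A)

(5)

Reduce each to base SI dimensions:
  (1) N·C⁻¹ = kg·m·s⁻²·(s·A)⁻¹ = kg·m·s⁻³·A⁻¹
  (2) V·m⁻¹ = J·C⁻¹·m⁻¹ = kg·m·s⁻³·A⁻¹
  (3) [m·s⁻¹] · [kg·s⁻²·A⁻¹] = kg·m·s⁻³·A⁻¹
  (4) [kg·m²·s⁻³·A⁻¹] / [m] = kg·m·s⁻³·A⁻¹
  (5) [kg·m²·s⁻³] / [A] = kg·m²·s⁻³·A⁻¹
All reduce to kg·m·s⁻³·A⁻¹ except (5), which is kg·m²·s⁻³·A⁻¹.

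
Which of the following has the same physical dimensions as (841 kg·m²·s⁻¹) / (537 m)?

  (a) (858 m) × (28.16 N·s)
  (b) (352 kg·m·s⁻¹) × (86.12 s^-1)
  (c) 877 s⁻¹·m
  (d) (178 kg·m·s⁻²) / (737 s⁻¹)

(d)

Reference: [kg·m²·s⁻¹] / [m] = kg·m·s⁻¹.
Each option:
  (a) [m] · [kg·m·s⁻¹] = kg·m²·s⁻¹
  (b) [kg·m·s⁻¹] · [s⁻¹] = kg·m·s⁻²
  (c) m·s⁻¹
  (d) [kg·m·s⁻²] / [s⁻¹] = kg·m·s⁻¹  ← same
Only (d) matches kg·m·s⁻¹.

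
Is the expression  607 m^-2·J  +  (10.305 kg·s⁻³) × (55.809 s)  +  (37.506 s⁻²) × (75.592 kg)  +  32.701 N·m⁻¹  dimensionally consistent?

Yes

Expand each in SI base units:
  607 m^-2·J:  J·m⁻² = N·m·m⁻² = kg·s⁻²
  (10.305 kg·s⁻³) × (55.809 s):  [kg·s⁻³] · [s] = kg·s⁻²
  (37.506 s⁻²) × (75.592 kg):  [s⁻²] · [kg] = kg·s⁻²
  32.701 N·m⁻¹:  N·m⁻¹ = kg·m·s⁻²·m⁻¹ = kg·s⁻²
Every term reduces to kg·s⁻².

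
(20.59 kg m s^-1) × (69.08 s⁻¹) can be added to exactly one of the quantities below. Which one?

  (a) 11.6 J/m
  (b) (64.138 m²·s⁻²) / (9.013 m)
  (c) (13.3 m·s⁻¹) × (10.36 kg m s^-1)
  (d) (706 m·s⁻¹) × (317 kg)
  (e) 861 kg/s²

(a)

Reference: [kg·m·s⁻¹] · [s⁻¹] = kg·m·s⁻².
Each option:
  (a) J·m⁻¹ = N·m·m⁻¹ = kg·m·s⁻²  ← same
  (b) [m²·s⁻²] / [m] = m·s⁻²
  (c) [m·s⁻¹] · [kg·m·s⁻¹] = kg·m²·s⁻²
  (d) [m·s⁻¹] · [kg] = kg·m·s⁻¹
  (e) kg·s⁻²
Only (a) matches kg·m·s⁻².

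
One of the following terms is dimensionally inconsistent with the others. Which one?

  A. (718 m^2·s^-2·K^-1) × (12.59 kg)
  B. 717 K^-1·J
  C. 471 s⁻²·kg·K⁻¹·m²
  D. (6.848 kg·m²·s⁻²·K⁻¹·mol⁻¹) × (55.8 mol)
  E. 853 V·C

E.

Work out the base dimensions of each:
  A. [m²·s⁻²·K⁻¹] · [kg] = kg·m²·s⁻²·K⁻¹
  B. J·K⁻¹ = N·m·K⁻¹ = kg·m²·s⁻²·K⁻¹
  C. kg·m²·s⁻²·K⁻¹
  D. [kg·m²·s⁻²·K⁻¹·mol⁻¹] · [mol] = kg·m²·s⁻²·K⁻¹
  E. C·V = s·A·J·C⁻¹ = kg·m²·s⁻²
All reduce to kg·m²·s⁻²·K⁻¹ except E., which is kg·m²·s⁻².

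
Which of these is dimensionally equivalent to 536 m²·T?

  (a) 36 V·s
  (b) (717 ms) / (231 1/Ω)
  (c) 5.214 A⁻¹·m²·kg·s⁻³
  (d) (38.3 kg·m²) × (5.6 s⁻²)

(a)

Reference: T·m² = Wb·m⁻²·m² = kg·m²·s⁻²·A⁻¹.
Each option:
  (a) V·s = J·C⁻¹·s = kg·m²·s⁻²·A⁻¹  ← same
  (b) [s] / [kg⁻¹·m⁻²·s³·A²] = kg·m²·s⁻²·A⁻²
  (c) kg·m²·s⁻³·A⁻¹
  (d) [kg·m²] · [s⁻²] = kg·m²·s⁻²
Only (a) matches kg·m²·s⁻²·A⁻¹.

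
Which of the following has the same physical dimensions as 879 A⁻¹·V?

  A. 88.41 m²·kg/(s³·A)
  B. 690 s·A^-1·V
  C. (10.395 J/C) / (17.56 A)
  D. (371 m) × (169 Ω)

Reference: V·A⁻¹ = J·C⁻¹·A⁻¹ = kg·m²·s⁻³·A⁻².
Each option:
  A. kg·m²·s⁻³·A⁻¹
  B. V·s·A⁻¹ = J·C⁻¹·s·A⁻¹ = kg·m²·s⁻²·A⁻²
  C. [kg·m²·s⁻³·A⁻¹] / [A] = kg·m²·s⁻³·A⁻²  ← same
  D. [m] · [kg·m²·s⁻³·A⁻²] = kg·m³·s⁻³·A⁻²
Only C. matches kg·m²·s⁻³·A⁻².

C.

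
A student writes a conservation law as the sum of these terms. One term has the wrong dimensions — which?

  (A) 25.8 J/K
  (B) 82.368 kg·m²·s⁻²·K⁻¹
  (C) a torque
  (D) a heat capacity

Reduce each to base SI dimensions:
  (A) J·K⁻¹ = N·m·K⁻¹ = kg·m²·s⁻²·K⁻¹
  (B) kg·m²·s⁻²·K⁻¹
  (C) [torque] = kg·m²·s⁻²
  (D) [heat capacity] = kg·m²·s⁻²·K⁻¹
All reduce to kg·m²·s⁻²·K⁻¹ except (C), which is kg·m²·s⁻².

(C)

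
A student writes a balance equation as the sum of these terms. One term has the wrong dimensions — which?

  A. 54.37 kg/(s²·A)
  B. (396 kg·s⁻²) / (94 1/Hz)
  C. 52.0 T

In SI base units:
  A. kg·s⁻²·A⁻¹
  B. [kg·s⁻²] / [s] = kg·s⁻³
  C. T = Wb·m⁻² = kg·s⁻²·A⁻¹
All reduce to kg·s⁻²·A⁻¹ except B., which is kg·s⁻³.

B.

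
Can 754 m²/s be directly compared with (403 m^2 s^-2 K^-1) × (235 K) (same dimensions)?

Expand each in SI base units:
  754 m²/s:  m²·s⁻¹
  (403 m^2 s^-2 K^-1) × (235 K):  [m²·s⁻²·K⁻¹] · [K] = m²·s⁻²
m²·s⁻¹ ≠ m²·s⁻², so they cannot be added.

No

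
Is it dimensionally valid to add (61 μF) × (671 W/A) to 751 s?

No

Expand each in SI base units:
  (61 μF) × (671 W/A):  [kg⁻¹·m⁻²·s⁴·A²] · [kg·m²·s⁻³·A⁻¹] = s·A
  751 s:  s
s·A ≠ s, so they cannot be added.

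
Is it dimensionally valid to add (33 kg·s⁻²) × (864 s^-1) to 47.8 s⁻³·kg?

Yes

In SI base units:
  (33 kg·s⁻²) × (864 s^-1):  [kg·s⁻²] · [s⁻¹] = kg·s⁻³
  47.8 s⁻³·kg:  kg·s⁻³
Both are kg·s⁻³, so they have the same dimensions and can be added.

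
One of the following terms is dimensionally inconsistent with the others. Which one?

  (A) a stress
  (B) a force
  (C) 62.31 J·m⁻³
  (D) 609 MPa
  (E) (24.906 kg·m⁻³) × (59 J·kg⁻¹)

(B)

Expand each in SI base units:
  (A) [stress] = kg·m⁻¹·s⁻²
  (B) [force] = kg·m·s⁻²
  (C) J·m⁻³ = N·m·m⁻³ = kg·m⁻¹·s⁻²
  (D) Pa = N·m⁻² = kg·m⁻¹·s⁻²
  (E) [kg·m⁻³] · [m²·s⁻²] = kg·m⁻¹·s⁻²
All reduce to kg·m⁻¹·s⁻² except (B), which is kg·m·s⁻².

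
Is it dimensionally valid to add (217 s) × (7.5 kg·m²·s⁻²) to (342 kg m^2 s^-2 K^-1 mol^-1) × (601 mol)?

No

Dimensions:
  (217 s) × (7.5 kg·m²·s⁻²):  [s] · [kg·m²·s⁻²] = kg·m²·s⁻¹
  (342 kg m^2 s^-2 K^-1 mol^-1) × (601 mol):  [kg·m²·s⁻²·K⁻¹·mol⁻¹] · [mol] = kg·m²·s⁻²·K⁻¹
kg·m²·s⁻¹ ≠ kg·m²·s⁻²·K⁻¹, so they cannot be added.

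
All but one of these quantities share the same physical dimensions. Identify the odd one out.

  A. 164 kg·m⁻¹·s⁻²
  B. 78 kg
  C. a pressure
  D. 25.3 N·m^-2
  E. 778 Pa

B.

Dimensions:
  A. kg·m⁻¹·s⁻²
  B. kg
  C. [pressure] = kg·m⁻¹·s⁻²
  D. N·m⁻² = kg·m·s⁻²·m⁻² = kg·m⁻¹·s⁻²
  E. Pa = N·m⁻² = kg·m⁻¹·s⁻²
All reduce to kg·m⁻¹·s⁻² except B., which is kg.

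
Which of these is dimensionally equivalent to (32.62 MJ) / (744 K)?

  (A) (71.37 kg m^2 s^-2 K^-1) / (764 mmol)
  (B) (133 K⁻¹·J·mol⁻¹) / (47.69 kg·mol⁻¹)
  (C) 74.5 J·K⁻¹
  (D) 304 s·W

Reference: [kg·m²·s⁻²] / [K] = kg·m²·s⁻²·K⁻¹.
Each option:
  (A) [kg·m²·s⁻²·K⁻¹] / [mol] = kg·m²·s⁻²·K⁻¹·mol⁻¹
  (B) [kg·m²·s⁻²·K⁻¹·mol⁻¹] / [kg·mol⁻¹] = m²·s⁻²·K⁻¹
  (C) J·K⁻¹ = N·m·K⁻¹ = kg·m²·s⁻²·K⁻¹  ← same
  (D) W·s = J·s⁻¹·s = kg·m²·s⁻²
Only (C) matches kg·m²·s⁻²·K⁻¹.

(C)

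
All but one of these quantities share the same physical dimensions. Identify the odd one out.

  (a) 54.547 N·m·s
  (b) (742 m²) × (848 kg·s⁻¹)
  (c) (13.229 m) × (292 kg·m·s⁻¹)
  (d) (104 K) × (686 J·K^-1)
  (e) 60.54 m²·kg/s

(d)

In SI base units:
  (a) N·m·s = kg·m·s⁻²·m·s = kg·m²·s⁻¹
  (b) [m²] · [kg·s⁻¹] = kg·m²·s⁻¹
  (c) [m] · [kg·m·s⁻¹] = kg·m²·s⁻¹
  (d) [K] · [kg·m²·s⁻²·K⁻¹] = kg·m²·s⁻²
  (e) kg·m²·s⁻¹
All reduce to kg·m²·s⁻¹ except (d), which is kg·m²·s⁻².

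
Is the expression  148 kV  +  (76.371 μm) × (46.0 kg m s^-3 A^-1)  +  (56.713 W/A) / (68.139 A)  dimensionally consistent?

Reduce each to base SI dimensions:
  148 kV:  V = J·C⁻¹ = kg·m²·s⁻³·A⁻¹
  (76.371 μm) × (46.0 kg m s^-3 A^-1):  [m] · [kg·m·s⁻³·A⁻¹] = kg·m²·s⁻³·A⁻¹
  (56.713 W/A) / (68.139 A):  [kg·m²·s⁻³·A⁻¹] / [A] = kg·m²·s⁻³·A⁻²
The terms do not share a single dimension (kg·m²·s⁻³·A⁻² vs kg·m²·s⁻³·A⁻¹).

No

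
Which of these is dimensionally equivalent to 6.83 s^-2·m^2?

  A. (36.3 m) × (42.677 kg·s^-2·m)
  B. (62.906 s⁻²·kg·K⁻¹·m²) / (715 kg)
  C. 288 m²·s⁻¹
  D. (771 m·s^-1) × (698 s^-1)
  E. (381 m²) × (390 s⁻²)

Reference: m²·s⁻².
Each option:
  A. [m] · [kg·m·s⁻²] = kg·m²·s⁻²
  B. [kg·m²·s⁻²·K⁻¹] / [kg] = m²·s⁻²·K⁻¹
  C. m²·s⁻¹
  D. [m·s⁻¹] · [s⁻¹] = m·s⁻²
  E. [m²] · [s⁻²] = m²·s⁻²  ← same
Only E. matches m²·s⁻².

E.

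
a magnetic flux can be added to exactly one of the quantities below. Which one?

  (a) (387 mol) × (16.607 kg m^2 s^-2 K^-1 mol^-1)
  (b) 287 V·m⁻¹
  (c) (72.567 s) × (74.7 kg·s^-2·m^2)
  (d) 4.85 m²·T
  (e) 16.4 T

(d)

Reference: [magnetic flux] = kg·m²·s⁻²·A⁻¹.
Each option:
  (a) [mol] · [kg·m²·s⁻²·K⁻¹·mol⁻¹] = kg·m²·s⁻²·K⁻¹
  (b) V·m⁻¹ = J·C⁻¹·m⁻¹ = kg·m·s⁻³·A⁻¹
  (c) [s] · [kg·m²·s⁻²] = kg·m²·s⁻¹
  (d) T·m² = Wb·m⁻²·m² = kg·m²·s⁻²·A⁻¹  ← same
  (e) T = Wb·m⁻² = kg·s⁻²·A⁻¹
Only (d) matches kg·m²·s⁻²·A⁻¹.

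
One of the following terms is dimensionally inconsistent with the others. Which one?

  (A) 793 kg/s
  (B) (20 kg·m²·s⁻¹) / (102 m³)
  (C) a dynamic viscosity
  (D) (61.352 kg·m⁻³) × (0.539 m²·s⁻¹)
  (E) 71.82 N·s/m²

In SI base units:
  (A) kg·s⁻¹
  (B) [kg·m²·s⁻¹] / [m³] = kg·m⁻¹·s⁻¹
  (C) [dynamic viscosity] = kg·m⁻¹·s⁻¹
  (D) [kg·m⁻³] · [m²·s⁻¹] = kg·m⁻¹·s⁻¹
  (E) N·s·m⁻² = kg·m·s⁻²·s·m⁻² = kg·m⁻¹·s⁻¹
All reduce to kg·m⁻¹·s⁻¹ except (A), which is kg·s⁻¹.

(A)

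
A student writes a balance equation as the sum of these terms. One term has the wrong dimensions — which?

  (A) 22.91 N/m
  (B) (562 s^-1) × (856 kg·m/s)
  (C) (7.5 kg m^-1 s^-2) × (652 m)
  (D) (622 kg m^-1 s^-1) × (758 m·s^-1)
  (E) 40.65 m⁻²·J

(B)

Work out the base dimensions of each:
  (A) N·m⁻¹ = kg·m·s⁻²·m⁻¹ = kg·s⁻²
  (B) [s⁻¹] · [kg·m·s⁻¹] = kg·m·s⁻²
  (C) [kg·m⁻¹·s⁻²] · [m] = kg·s⁻²
  (D) [kg·m⁻¹·s⁻¹] · [m·s⁻¹] = kg·s⁻²
  (E) J·m⁻² = N·m·m⁻² = kg·s⁻²
All reduce to kg·s⁻² except (B), which is kg·m·s⁻².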